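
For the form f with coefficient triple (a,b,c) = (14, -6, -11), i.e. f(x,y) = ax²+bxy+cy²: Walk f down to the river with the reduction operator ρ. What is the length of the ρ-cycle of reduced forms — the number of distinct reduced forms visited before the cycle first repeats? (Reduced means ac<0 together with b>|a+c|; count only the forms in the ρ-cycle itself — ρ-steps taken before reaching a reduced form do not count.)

D = 652, ⌊√D⌋ = 25
descent: ρ → (-11,6,14)  [lands on river]
river: ρ → (14,22,-3)
river: ρ → (-3,20,21)
river: ρ → (21,22,-2)
river: ρ → (-2,22,21)
river: ρ → (21,20,-3)
river: ρ → (-3,22,14)
river: ρ → (14,6,-11)
river: ρ → (-11,16,9)
river: ρ → (9,20,-7)
river: ρ → (-7,22,6)
river: ρ → (6,14,-19)
river: ρ → (-19,24,1)
river: ρ → (1,24,-19)
river: ρ → (-19,14,6)
river: ρ → (6,22,-7)
river: ρ → (-7,20,9)
river: ρ → (9,16,-11)
ρ-cycle length = 18 (tail of 1 descent step not counted)

18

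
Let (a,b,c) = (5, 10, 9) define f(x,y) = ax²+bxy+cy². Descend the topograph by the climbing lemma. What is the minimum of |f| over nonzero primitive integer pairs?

translate: b→0 (≡10 mod 10), so (5,10,9)→(5,0,4)
flip: (5,0,4)→(4,0,5)
reduced (well bottom): (4,0,5) with a≤c, −a<b≤a
well minimum = a = 4

4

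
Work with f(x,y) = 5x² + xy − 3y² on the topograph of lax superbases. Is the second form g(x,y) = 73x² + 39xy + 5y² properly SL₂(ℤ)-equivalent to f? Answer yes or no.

D₁ = 61, D₂ = 61
river cycle of f (length 6): (-3, 5, 3), (3, 7, -1), (-1, 7, 3), (3, 5, -3), (-3, 7, 1), (1, 7, -3)
river cycle of g (length 6): (-3, 5, 3), (3, 7, -1), (-1, 7, 3), (3, 5, -3), (-3, 7, 1), (1, 7, -3)
cycles coincide ⇒ equivalent

yes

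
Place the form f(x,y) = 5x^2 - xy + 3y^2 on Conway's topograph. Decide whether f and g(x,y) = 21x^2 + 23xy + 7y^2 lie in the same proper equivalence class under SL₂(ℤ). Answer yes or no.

D₁ = -59, D₂ = -59
f: flip: (5,-1,3)→(3,1,5)
f: reduced (well bottom): (3,1,5) with a≤c, −a<b≤a
g: translate: b→-19 (≡23 mod 42), so (21,23,7)→(21,-19,5)
g: flip: (21,-19,5)→(5,19,21)
g: translate: b→-1 (≡19 mod 10), so (5,19,21)→(5,-1,3)
g: flip: (5,-1,3)→(3,1,5)
g: reduced (well bottom): (3,1,5) with a≤c, −a<b≤a
reduced forms (3, 1, 5) vs (3, 1, 5) ⇒ equivalent

yes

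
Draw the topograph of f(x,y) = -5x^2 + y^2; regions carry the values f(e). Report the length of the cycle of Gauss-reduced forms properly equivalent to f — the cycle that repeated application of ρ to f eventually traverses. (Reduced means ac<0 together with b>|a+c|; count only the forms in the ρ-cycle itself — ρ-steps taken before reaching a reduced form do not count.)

D = 20, ⌊√D⌋ = 4
descent: ρ → (1,4,-1)  [lands on river]
river: ρ → (-1,4,1)
ρ-cycle length = 2 (tail of 1 descent step not counted)

2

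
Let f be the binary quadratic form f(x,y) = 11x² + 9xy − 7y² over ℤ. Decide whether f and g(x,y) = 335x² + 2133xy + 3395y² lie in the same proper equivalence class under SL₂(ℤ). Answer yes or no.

D₁ = 389, D₂ = 389
river cycle of f (length 14): (-7, 19, 1), (1, 19, -7), (-7, 9, 11), (11, 13, -5), (-5, 17, 5), (5, 13, -11), (-11, 9, 7), (7, 19, -1), (-1, 19, 7), (7, 9, -11), … (4 more)
river cycle of g (length 14): (11, 9, -7), (-7, 19, 1), (1, 19, -7), (-7, 9, 11), (11, 13, -5), (-5, 17, 5), (5, 13, -11), (-11, 9, 7), (7, 19, -1), (-1, 19, 7), … (4 more)
cycles coincide ⇒ equivalent

yes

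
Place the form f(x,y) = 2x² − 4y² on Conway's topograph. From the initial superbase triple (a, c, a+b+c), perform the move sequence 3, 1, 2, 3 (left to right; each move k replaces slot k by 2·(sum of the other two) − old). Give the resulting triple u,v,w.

start (2,-4,-2) = (f(1,0),f(0,1),f(1,1))
replace slot 3: 2·(2+(-4)) − (-2) = -2 → (2,-4,-2)
replace slot 1: 2·((-4)+(-2)) − 2 = -14 → (-14,-4,-2)
replace slot 2: 2·((-14)+(-2)) − (-4) = -28 → (-14,-28,-2)
replace slot 3: 2·((-14)+(-28)) − (-2) = -82 → (-14,-28,-82)

-14,-28,-82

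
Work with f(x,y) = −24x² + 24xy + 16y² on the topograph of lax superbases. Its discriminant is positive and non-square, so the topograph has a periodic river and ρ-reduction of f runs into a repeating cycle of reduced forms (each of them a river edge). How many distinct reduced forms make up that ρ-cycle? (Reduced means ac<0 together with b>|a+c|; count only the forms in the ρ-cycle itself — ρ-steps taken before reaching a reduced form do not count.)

D = 2112, ⌊√D⌋ = 45
river: ρ → (16,40,-8)
river: ρ → (-8,40,16)
river: ρ → (16,24,-24)
river: ρ → (-24,24,16)
ρ-cycle length = 4 (tail of 0 descent steps not counted)

4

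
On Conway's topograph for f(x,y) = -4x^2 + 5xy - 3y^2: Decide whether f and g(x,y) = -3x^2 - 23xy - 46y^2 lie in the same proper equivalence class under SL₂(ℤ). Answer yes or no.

D₁ = -23, D₂ = -23
f is negative-definite; reduce −f:
−f: translate: b→3 (≡-5 mod 8), so (4,-5,3)→(4,3,2)
−f: flip: (4,3,2)→(2,-3,4)
−f: translate: b→1 (≡-3 mod 4), so (2,-3,4)→(2,1,3)
−f: reduced (well bottom): (2,1,3) with a≤c, −a<b≤a
flip sign back: reduced form of f is (-2,-1,-3)
g is negative-definite; reduce −g:
−g: translate: b→-1 (≡23 mod 6), so (3,23,46)→(3,-1,2)
−g: flip: (3,-1,2)→(2,1,3)
−g: reduced (well bottom): (2,1,3) with a≤c, −a<b≤a
flip sign back: reduced form of g is (-2,-1,-3)
reduced forms (-2, -1, -3) vs (-2, -1, -3) ⇒ equivalent

yes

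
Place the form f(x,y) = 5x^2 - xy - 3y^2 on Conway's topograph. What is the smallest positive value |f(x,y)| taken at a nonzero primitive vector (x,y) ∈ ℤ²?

descent: ρ → (-3,7,1)  [lands on river]
river: ρ → (1,7,-3)
river: ρ → (-3,5,3)
river: ρ → (3,7,-1)
river: ρ → (-1,7,3)
river: ρ → (3,5,-3)
closes: descent 1, river 6
min |a| on river = 1

1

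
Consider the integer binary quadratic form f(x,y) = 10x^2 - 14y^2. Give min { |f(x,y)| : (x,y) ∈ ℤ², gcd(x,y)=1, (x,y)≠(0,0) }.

descent: ρ → (-14,0,10)
descent: ρ → (10,20,-4)  [lands on river]
river: ρ → (-4,20,10)
closes: descent 2, river 2
min |a| on river = 4

4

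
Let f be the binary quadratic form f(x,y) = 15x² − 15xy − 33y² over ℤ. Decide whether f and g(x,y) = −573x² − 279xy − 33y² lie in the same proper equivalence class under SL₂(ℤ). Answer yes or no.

D₁ = 2205, D₂ = 2205
river cycle of f (length 2): (15, 45, -3), (-3, 45, 15)
river cycle of g (length 2): (15, 45, -3), (-3, 45, 15)
cycles coincide ⇒ equivalent

yes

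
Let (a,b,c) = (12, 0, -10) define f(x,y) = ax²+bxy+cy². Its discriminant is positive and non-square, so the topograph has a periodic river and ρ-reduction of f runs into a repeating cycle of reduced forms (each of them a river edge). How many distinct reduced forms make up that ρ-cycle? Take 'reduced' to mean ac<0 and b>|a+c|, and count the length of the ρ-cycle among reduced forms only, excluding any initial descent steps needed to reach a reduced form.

D = 480, ⌊√D⌋ = 21
descent: ρ → (-10,20,2)  [lands on river]
river: ρ → (2,20,-10)
ρ-cycle length = 2 (tail of 1 descent step not counted)

2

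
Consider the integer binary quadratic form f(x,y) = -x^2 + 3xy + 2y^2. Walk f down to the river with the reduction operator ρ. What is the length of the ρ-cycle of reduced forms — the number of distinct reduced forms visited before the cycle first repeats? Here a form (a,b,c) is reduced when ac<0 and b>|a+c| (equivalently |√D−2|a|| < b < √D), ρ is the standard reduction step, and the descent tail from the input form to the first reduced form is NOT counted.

D = 17, ⌊√D⌋ = 4
river: ρ → (2,1,-2)
river: ρ → (-2,3,1)
river: ρ → (1,3,-2)
river: ρ → (-2,1,2)
river: ρ → (2,3,-1)
river: ρ → (-1,3,2)
ρ-cycle length = 6 (tail of 0 descent steps not counted)

6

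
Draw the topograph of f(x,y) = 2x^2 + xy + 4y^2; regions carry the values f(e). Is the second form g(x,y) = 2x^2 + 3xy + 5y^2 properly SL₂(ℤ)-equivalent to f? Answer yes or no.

D₁ = -31, D₂ = -31
f: reduced (well bottom): (2,1,4) with a≤c, −a<b≤a
g: translate: b→-1 (≡3 mod 4), so (2,3,5)→(2,-1,4)
g: reduced (well bottom): (2,-1,4) with a≤c, −a<b≤a
reduced forms (2, 1, 4) vs (2, -1, 4) ⇒ inequivalent

no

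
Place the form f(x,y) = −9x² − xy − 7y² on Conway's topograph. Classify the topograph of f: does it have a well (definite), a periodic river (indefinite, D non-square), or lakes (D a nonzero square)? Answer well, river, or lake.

D = b²−4ac = (-1)² − 4·(-9)·(-7) = -251
D < 0 ⇒ definite ⇒ every region one sign ⇒ single well

well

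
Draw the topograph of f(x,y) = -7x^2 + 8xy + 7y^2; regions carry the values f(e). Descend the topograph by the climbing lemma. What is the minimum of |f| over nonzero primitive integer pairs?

river: ρ → (7,6,-8)
river: ρ → (-8,10,5)
river: ρ → (5,10,-8)
river: ρ → (-8,6,7)
river: ρ → (7,8,-7)
river: ρ → (-7,6,8)
river: ρ → (8,10,-5)
river: ρ → (-5,10,8)
river: ρ → (8,6,-7)
river: ρ → (-7,8,7)
closes: descent 0, river 10
min |a| on river = 5

5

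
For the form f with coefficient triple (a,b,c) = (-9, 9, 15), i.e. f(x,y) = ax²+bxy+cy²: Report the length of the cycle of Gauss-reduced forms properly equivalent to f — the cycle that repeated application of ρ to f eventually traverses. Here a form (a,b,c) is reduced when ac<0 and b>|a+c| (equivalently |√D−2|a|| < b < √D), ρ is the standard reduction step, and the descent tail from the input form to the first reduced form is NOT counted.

D = 621, ⌊√D⌋ = 24
river: ρ → (15,21,-3)
river: ρ → (-3,21,15)
river: ρ → (15,9,-9)
river: ρ → (-9,9,15)
ρ-cycle length = 4 (tail of 0 descent steps not counted)

4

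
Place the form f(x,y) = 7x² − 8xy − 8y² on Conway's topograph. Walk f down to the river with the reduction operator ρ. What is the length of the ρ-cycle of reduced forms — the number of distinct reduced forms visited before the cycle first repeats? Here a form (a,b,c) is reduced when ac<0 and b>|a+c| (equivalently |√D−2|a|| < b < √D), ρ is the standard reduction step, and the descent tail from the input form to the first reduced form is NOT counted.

D = 288, ⌊√D⌋ = 16
descent: ρ → (-8,8,7)  [lands on river]
river: ρ → (7,6,-9)
river: ρ → (-9,12,4)
river: ρ → (4,12,-9)
river: ρ → (-9,6,7)
river: ρ → (7,8,-8)
ρ-cycle length = 6 (tail of 1 descent step not counted)

6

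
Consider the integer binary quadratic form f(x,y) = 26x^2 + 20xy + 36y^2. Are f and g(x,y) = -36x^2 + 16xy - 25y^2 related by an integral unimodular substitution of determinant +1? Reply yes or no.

D₁ = -3344, D₂ = -3344
f: reduced (well bottom): (26,20,36) with a≤c, −a<b≤a
g is negative-definite; reduce −g:
−g: flip: (36,-16,25)→(25,16,36)
−g: reduced (well bottom): (25,16,36) with a≤c, −a<b≤a
flip sign back: reduced form of g is (-25,-16,-36)
reduced forms (26, 20, 36) vs (-25, -16, -36) ⇒ inequivalent

no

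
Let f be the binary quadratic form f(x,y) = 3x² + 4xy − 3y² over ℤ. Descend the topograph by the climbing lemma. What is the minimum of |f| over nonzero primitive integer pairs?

river: ρ → (-3,2,4)
river: ρ → (4,6,-1)
river: ρ → (-1,6,4)
river: ρ → (4,2,-3)
river: ρ → (-3,4,3)
river: ρ → (3,2,-4)
river: ρ → (-4,6,1)
river: ρ → (1,6,-4)
river: ρ → (-4,2,3)
river: ρ → (3,4,-3)
closes: descent 0, river 10
min |a| on river = 1

1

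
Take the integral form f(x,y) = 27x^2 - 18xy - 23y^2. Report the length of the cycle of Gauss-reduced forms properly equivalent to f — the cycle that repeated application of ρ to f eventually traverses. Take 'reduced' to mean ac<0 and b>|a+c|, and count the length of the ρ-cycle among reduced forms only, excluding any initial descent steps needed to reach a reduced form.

D = 2808, ⌊√D⌋ = 52
descent: ρ → (-23,18,27)  [lands on river]
river: ρ → (27,36,-14)
river: ρ → (-14,48,9)
river: ρ → (9,42,-29)
river: ρ → (-29,16,22)
river: ρ → (22,28,-23)
ρ-cycle length = 6 (tail of 1 descent step not counted)

6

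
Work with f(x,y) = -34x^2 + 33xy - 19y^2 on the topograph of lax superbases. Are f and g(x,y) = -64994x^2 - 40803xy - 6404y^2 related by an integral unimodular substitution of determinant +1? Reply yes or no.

D₁ = -1495, D₂ = -1495
f is negative-definite; reduce −f:
−f: flip: (34,-33,19)→(19,33,34)
−f: translate: b→-5 (≡33 mod 38), so (19,33,34)→(19,-5,20)
−f: reduced (well bottom): (19,-5,20) with a≤c, −a<b≤a
flip sign back: reduced form of f is (-19,5,-20)
g is negative-definite; reduce −g:
−g: flip: (64994,40803,6404)→(6404,-40803,64994)
−g: translate: b→-2379 (≡-40803 mod 12808), so (6404,-40803,64994)→(6404,-2379,221)
−g: flip: (6404,-2379,221)→(221,2379,6404)
−g: translate: b→169 (≡2379 mod 442), so (221,2379,6404)→(221,169,34)
−g: flip: (221,169,34)→(34,-169,221)
−g: translate: b→-33 (≡-169 mod 68), so (34,-169,221)→(34,-33,19)
−g: flip: (34,-33,19)→(19,33,34)
−g: translate: b→-5 (≡33 mod 38), so (19,33,34)→(19,-5,20)
−g: reduced (well bottom): (19,-5,20) with a≤c, −a<b≤a
flip sign back: reduced form of g is (-19,5,-20)
reduced forms (-19, 5, -20) vs (-19, 5, -20) ⇒ equivalent

yes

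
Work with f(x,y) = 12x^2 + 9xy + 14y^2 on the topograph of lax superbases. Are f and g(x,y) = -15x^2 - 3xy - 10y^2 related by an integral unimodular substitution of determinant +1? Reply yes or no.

D₁ = -591, D₂ = -591
f: reduced (well bottom): (12,9,14) with a≤c, −a<b≤a
g is negative-definite; reduce −g:
−g: flip: (15,3,10)→(10,-3,15)
−g: reduced (well bottom): (10,-3,15) with a≤c, −a<b≤a
flip sign back: reduced form of g is (-10,3,-15)
reduced forms (12, 9, 14) vs (-10, 3, -15) ⇒ inequivalent

no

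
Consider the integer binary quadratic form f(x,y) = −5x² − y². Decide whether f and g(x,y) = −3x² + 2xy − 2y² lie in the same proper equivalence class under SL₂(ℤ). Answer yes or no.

D₁ = -20, D₂ = -20
f is negative-definite; reduce −f:
−f: flip: (5,0,1)→(1,0,5)
−f: reduced (well bottom): (1,0,5) with a≤c, −a<b≤a
flip sign back: reduced form of f is (-1,0,-5)
g is negative-definite; reduce −g:
−g: flip: (3,-2,2)→(2,2,3)
−g: reduced (well bottom): (2,2,3) with a≤c, −a<b≤a
flip sign back: reduced form of g is (-2,-2,-3)
reduced forms (-1, 0, -5) vs (-2, -2, -3) ⇒ inequivalent

no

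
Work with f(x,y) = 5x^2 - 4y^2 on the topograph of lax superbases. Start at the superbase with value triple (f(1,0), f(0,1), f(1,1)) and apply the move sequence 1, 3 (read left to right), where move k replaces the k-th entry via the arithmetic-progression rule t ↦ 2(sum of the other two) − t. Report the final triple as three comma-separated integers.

start (5,-4,1) = (f(1,0),f(0,1),f(1,1))
replace slot 1: 2·((-4)+1) − 5 = -11 → (-11,-4,1)
replace slot 3: 2·((-11)+(-4)) − 1 = -31 → (-11,-4,-31)

-11,-4,-31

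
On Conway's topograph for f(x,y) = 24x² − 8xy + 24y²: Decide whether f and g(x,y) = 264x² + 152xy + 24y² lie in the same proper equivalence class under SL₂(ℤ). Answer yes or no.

D₁ = -2240, D₂ = -2240
f: flip: (24,-8,24)→(24,8,24)
f: reduced (well bottom): (24,8,24) with a≤c, −a<b≤a
g: flip: (264,152,24)→(24,-152,264)
g: translate: b→-8 (≡-152 mod 48), so (24,-152,264)→(24,-8,24)
g: flip: (24,-8,24)→(24,8,24)
g: reduced (well bottom): (24,8,24) with a≤c, −a<b≤a
reduced forms (24, 8, 24) vs (24, 8, 24) ⇒ equivalent

yes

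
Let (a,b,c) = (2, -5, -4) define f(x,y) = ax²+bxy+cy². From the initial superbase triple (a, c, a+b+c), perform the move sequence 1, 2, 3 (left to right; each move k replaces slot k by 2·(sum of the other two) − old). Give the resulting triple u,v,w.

start (2,-4,-7) = (f(1,0),f(0,1),f(1,1))
replace slot 1: 2·((-4)+(-7)) − 2 = -24 → (-24,-4,-7)
replace slot 2: 2·((-24)+(-7)) − (-4) = -58 → (-24,-58,-7)
replace slot 3: 2·((-24)+(-58)) − (-7) = -157 → (-24,-58,-157)

-24,-58,-157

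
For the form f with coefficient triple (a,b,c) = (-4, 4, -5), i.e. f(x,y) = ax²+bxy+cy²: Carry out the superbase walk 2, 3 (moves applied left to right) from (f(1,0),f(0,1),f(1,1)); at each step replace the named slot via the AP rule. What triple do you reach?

start (-4,-5,-5) = (f(1,0),f(0,1),f(1,1))
replace slot 2: 2·((-4)+(-5)) − (-5) = -13 → (-4,-13,-5)
replace slot 3: 2·((-4)+(-13)) − (-5) = -29 → (-4,-13,-29)

-4,-13,-29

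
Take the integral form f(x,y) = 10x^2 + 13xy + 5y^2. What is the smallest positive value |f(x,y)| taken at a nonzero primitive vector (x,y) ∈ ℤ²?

translate: b→-7 (≡13 mod 20), so (10,13,5)→(10,-7,2)
flip: (10,-7,2)→(2,7,10)
translate: b→-1 (≡7 mod 4), so (2,7,10)→(2,-1,4)
reduced (well bottom): (2,-1,4) with a≤c, −a<b≤a
well minimum = a = 2

2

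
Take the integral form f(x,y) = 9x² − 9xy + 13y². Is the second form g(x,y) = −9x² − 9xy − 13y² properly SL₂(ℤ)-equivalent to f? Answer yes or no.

D₁ = -387, D₂ = -387
f: translate: b→9 (≡-9 mod 18), so (9,-9,13)→(9,9,13)
f: reduced (well bottom): (9,9,13) with a≤c, −a<b≤a
g is negative-definite; reduce −g:
−g: reduced (well bottom): (9,9,13) with a≤c, −a<b≤a
flip sign back: reduced form of g is (-9,-9,-13)
reduced forms (9, 9, 13) vs (-9, -9, -13) ⇒ inequivalent

no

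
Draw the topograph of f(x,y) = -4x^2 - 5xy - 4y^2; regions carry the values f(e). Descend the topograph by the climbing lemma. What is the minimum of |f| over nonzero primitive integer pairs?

translate: b→-3 (≡5 mod 8), so (4,5,4)→(4,-3,3)
flip: (4,-3,3)→(3,3,4)
reduced (well bottom): (3,3,4) with a≤c, −a<b≤a
well minimum |f| = |-3| = 3 (negative-definite)

3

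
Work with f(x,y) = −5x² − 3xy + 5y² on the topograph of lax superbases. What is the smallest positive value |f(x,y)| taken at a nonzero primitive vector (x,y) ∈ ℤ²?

descent: ρ → (5,3,-5)  [lands on river]
river: ρ → (-5,7,3)
river: ρ → (3,5,-7)
river: ρ → (-7,9,1)
river: ρ → (1,9,-7)
river: ρ → (-7,5,3)
river: ρ → (3,7,-5)
river: ρ → (-5,3,5)
river: ρ → (5,7,-3)
river: ρ → (-3,5,7)
river: ρ → (7,9,-1)
river: ρ → (-1,9,7)
river: ρ → (7,5,-3)
river: ρ → (-3,7,5)
closes: descent 1, river 14
min |a| on river = 1

1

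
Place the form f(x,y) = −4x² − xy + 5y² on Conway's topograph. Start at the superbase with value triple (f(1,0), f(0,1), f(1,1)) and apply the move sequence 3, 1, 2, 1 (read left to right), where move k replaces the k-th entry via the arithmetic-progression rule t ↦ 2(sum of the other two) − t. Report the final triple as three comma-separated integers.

start (-4,5,0) = (f(1,0),f(0,1),f(1,1))
replace slot 3: 2·((-4)+5) − 0 = 2 → (-4,5,2)
replace slot 1: 2·(5+2) − (-4) = 18 → (18,5,2)
replace slot 2: 2·(18+2) − 5 = 35 → (18,35,2)
replace slot 1: 2·(35+2) − 18 = 56 → (56,35,2)

56,35,2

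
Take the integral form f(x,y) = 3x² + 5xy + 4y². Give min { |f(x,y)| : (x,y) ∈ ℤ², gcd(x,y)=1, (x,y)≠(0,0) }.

translate: b→-1 (≡5 mod 6), so (3,5,4)→(3,-1,2)
flip: (3,-1,2)→(2,1,3)
reduced (well bottom): (2,1,3) with a≤c, −a<b≤a
well minimum = a = 2

2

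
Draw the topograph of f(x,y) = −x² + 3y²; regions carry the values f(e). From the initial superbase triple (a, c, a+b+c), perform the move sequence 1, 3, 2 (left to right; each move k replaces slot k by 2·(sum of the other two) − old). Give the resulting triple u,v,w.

start (-1,3,2) = (f(1,0),f(0,1),f(1,1))
replace slot 1: 2·(3+2) − (-1) = 11 → (11,3,2)
replace slot 3: 2·(11+3) − 2 = 26 → (11,3,26)
replace slot 2: 2·(11+26) − 3 = 71 → (11,71,26)

11,71,26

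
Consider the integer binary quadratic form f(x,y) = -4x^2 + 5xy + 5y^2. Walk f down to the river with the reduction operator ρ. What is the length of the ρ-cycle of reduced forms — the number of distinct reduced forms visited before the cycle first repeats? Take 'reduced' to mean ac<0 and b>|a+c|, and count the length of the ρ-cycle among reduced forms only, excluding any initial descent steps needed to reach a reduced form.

D = 105, ⌊√D⌋ = 10
river: ρ → (5,5,-4)
river: ρ → (-4,3,6)
river: ρ → (6,9,-1)
river: ρ → (-1,9,6)
river: ρ → (6,3,-4)
river: ρ → (-4,5,5)
ρ-cycle length = 6 (tail of 0 descent steps not counted)

6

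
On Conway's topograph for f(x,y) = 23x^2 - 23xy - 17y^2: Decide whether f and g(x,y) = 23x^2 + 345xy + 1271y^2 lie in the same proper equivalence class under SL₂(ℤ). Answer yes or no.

D₁ = 2093, D₂ = 2093
river cycle of f (length 4): (-17, 23, 23), (23, 23, -17), (-17, 45, 1), (1, 45, -17)
river cycle of g (length 4): (23, 23, -17), (-17, 45, 1), (1, 45, -17), (-17, 23, 23)
cycles coincide ⇒ equivalent

yes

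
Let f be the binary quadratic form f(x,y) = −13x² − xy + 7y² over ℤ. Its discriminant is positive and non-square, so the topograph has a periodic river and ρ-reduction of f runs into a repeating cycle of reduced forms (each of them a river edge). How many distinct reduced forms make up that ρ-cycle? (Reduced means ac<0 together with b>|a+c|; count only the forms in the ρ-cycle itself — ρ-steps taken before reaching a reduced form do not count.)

D = 365, ⌊√D⌋ = 19
descent: ρ → (7,15,-5)  [lands on river]
river: ρ → (-5,15,7)
river: ρ → (7,13,-7)
river: ρ → (-7,15,5)
river: ρ → (5,15,-7)
river: ρ → (-7,13,7)
ρ-cycle length = 6 (tail of 1 descent step not counted)

6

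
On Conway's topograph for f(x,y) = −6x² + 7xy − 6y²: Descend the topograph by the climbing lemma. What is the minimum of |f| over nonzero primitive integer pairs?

translate: b→5 (≡-7 mod 12), so (6,-7,6)→(6,5,5)
flip: (6,5,5)→(5,-5,6)
translate: b→5 (≡-5 mod 10), so (5,-5,6)→(5,5,6)
reduced (well bottom): (5,5,6) with a≤c, −a<b≤a
well minimum |f| = |-5| = 5 (negative-definite)

5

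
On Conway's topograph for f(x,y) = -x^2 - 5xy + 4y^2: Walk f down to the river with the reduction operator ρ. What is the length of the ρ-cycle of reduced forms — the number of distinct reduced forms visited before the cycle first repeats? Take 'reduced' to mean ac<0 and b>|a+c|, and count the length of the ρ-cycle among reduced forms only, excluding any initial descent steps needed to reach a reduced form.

D = 41, ⌊√D⌋ = 6
descent: ρ → (4,5,-1)  [lands on river]
river: ρ → (-1,5,4)
river: ρ → (4,3,-2)
river: ρ → (-2,5,2)
river: ρ → (2,3,-4)
river: ρ → (-4,5,1)
river: ρ → (1,5,-4)
river: ρ → (-4,3,2)
river: ρ → (2,5,-2)
river: ρ → (-2,3,4)
ρ-cycle length = 10 (tail of 1 descent step not counted)

10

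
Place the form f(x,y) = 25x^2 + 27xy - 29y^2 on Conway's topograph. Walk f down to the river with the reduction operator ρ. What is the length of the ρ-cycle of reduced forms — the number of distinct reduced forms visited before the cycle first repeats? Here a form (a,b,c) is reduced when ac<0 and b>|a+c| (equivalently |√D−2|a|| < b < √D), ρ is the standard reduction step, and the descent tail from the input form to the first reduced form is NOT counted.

D = 3629, ⌊√D⌋ = 60
river: ρ → (-29,31,23)
river: ρ → (23,15,-37)
river: ρ → (-37,59,1)
river: ρ → (1,59,-37)
river: ρ → (-37,15,23)
river: ρ → (23,31,-29)
river: ρ → (-29,27,25)
river: ρ → (25,23,-31)
river: ρ → (-31,39,17)
river: ρ → (17,29,-41)
river: ρ → (-41,53,5)
river: ρ → (5,57,-19)
river: ρ → (-19,57,5)
river: ρ → (5,53,-41)
river: ρ → (-41,29,17)
river: ρ → (17,39,-31)
river: ρ → (-31,23,25)
river: ρ → (25,27,-29)
ρ-cycle length = 18 (tail of 0 descent steps not counted)

18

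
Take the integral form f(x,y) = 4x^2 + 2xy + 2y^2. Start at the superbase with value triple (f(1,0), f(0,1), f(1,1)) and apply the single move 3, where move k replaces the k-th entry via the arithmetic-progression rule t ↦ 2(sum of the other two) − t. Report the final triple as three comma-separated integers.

start (4,2,8) = (f(1,0),f(0,1),f(1,1))
replace slot 3: 2·(4+2) − 8 = 4 → (4,2,4)

4,2,4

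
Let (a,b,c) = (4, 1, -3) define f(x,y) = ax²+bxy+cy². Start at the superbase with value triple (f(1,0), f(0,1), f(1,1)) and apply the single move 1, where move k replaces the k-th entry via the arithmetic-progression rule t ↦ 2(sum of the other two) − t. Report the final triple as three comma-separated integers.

start (4,-3,2) = (f(1,0),f(0,1),f(1,1))
replace slot 1: 2·((-3)+2) − 4 = -6 → (-6,-3,2)

-6,-3,2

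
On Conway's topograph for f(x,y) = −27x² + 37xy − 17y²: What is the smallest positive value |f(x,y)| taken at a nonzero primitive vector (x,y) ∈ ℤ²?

translate: b→17 (≡-37 mod 54), so (27,-37,17)→(27,17,7)
flip: (27,17,7)→(7,-17,27)
translate: b→-3 (≡-17 mod 14), so (7,-17,27)→(7,-3,17)
reduced (well bottom): (7,-3,17) with a≤c, −a<b≤a
well minimum |f| = |-7| = 7 (negative-definite)

7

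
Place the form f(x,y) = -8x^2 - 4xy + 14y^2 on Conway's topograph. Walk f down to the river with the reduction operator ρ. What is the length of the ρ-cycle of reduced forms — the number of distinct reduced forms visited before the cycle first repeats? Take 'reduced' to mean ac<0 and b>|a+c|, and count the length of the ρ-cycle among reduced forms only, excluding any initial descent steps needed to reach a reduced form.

D = 464, ⌊√D⌋ = 21
descent: ρ → (14,4,-8)
descent: ρ → (-8,12,10)  [lands on river]
river: ρ → (10,8,-10)
river: ρ → (-10,12,8)
river: ρ → (8,20,-2)
river: ρ → (-2,20,8)
river: ρ → (8,12,-10)
river: ρ → (-10,8,10)
river: ρ → (10,12,-8)
river: ρ → (-8,20,2)
river: ρ → (2,20,-8)
ρ-cycle length = 10 (tail of 2 descent steps not counted)

10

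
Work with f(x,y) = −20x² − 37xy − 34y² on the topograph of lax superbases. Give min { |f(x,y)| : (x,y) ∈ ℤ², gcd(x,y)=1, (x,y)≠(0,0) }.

translate: b→-3 (≡37 mod 40), so (20,37,34)→(20,-3,17)
flip: (20,-3,17)→(17,3,20)
reduced (well bottom): (17,3,20) with a≤c, −a<b≤a
well minimum |f| = |-17| = 17 (negative-definite)

17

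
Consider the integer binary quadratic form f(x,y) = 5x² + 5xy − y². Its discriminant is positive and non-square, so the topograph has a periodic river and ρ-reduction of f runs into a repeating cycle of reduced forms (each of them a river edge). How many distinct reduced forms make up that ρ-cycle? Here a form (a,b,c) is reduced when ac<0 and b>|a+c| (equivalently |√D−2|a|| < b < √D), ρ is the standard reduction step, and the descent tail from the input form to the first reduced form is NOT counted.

D = 45, ⌊√D⌋ = 6
river: ρ → (-1,5,5)
river: ρ → (5,5,-1)
ρ-cycle length = 2 (tail of 0 descent steps not counted)

2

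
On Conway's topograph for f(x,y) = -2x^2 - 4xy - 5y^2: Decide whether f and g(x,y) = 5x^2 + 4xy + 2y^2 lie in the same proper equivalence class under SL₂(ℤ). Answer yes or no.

D₁ = -24, D₂ = -24
f is negative-definite; reduce −f:
−f: translate: b→0 (≡4 mod 4), so (2,4,5)→(2,0,3)
−f: reduced (well bottom): (2,0,3) with a≤c, −a<b≤a
flip sign back: reduced form of f is (-2,0,-3)
g: flip: (5,4,2)→(2,-4,5)
g: translate: b→0 (≡-4 mod 4), so (2,-4,5)→(2,0,3)
g: reduced (well bottom): (2,0,3) with a≤c, −a<b≤a
reduced forms (-2, 0, -3) vs (2, 0, 3) ⇒ inequivalent

no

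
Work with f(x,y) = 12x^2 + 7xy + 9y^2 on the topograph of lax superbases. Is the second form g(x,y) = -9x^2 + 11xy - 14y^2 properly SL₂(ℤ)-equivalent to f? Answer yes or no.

D₁ = -383, D₂ = -383
f: flip: (12,7,9)→(9,-7,12)
f: reduced (well bottom): (9,-7,12) with a≤c, −a<b≤a
g is negative-definite; reduce −g:
−g: translate: b→7 (≡-11 mod 18), so (9,-11,14)→(9,7,12)
−g: reduced (well bottom): (9,7,12) with a≤c, −a<b≤a
flip sign back: reduced form of g is (-9,-7,-12)
reduced forms (9, -7, 12) vs (-9, -7, -12) ⇒ inequivalent

no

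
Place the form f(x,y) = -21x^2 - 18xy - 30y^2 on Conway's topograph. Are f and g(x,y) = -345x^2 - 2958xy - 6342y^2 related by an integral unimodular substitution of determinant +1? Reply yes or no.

D₁ = -2196, D₂ = -2196
f is negative-definite; reduce −f:
−f: reduced (well bottom): (21,18,30) with a≤c, −a<b≤a
flip sign back: reduced form of f is (-21,-18,-30)
g is negative-definite; reduce −g:
−g: translate: b→198 (≡2958 mod 690), so (345,2958,6342)→(345,198,30)
−g: flip: (345,198,30)→(30,-198,345)
−g: translate: b→-18 (≡-198 mod 60), so (30,-198,345)→(30,-18,21)
−g: flip: (30,-18,21)→(21,18,30)
−g: reduced (well bottom): (21,18,30) with a≤c, −a<b≤a
flip sign back: reduced form of g is (-21,-18,-30)
reduced forms (-21, -18, -30) vs (-21, -18, -30) ⇒ equivalent

yes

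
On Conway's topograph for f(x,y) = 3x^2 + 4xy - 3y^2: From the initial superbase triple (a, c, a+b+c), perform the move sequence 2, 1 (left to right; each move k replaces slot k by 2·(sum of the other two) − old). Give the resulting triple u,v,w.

start (3,-3,4) = (f(1,0),f(0,1),f(1,1))
replace slot 2: 2·(3+4) − (-3) = 17 → (3,17,4)
replace slot 1: 2·(17+4) − 3 = 39 → (39,17,4)

39,17,4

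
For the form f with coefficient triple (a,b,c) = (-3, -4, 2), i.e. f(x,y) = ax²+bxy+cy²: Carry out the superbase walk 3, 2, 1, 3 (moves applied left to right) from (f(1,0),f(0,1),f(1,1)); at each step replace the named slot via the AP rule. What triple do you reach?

start (-3,2,-5) = (f(1,0),f(0,1),f(1,1))
replace slot 3: 2·((-3)+2) − (-5) = 3 → (-3,2,3)
replace slot 2: 2·((-3)+3) − 2 = -2 → (-3,-2,3)
replace slot 1: 2·((-2)+3) − (-3) = 5 → (5,-2,3)
replace slot 3: 2·(5+(-2)) − 3 = 3 → (5,-2,3)

5,-2,3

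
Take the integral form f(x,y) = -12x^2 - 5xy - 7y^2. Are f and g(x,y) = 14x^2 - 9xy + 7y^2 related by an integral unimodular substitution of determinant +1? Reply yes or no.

D₁ = -311, D₂ = -311
f is negative-definite; reduce −f:
−f: flip: (12,5,7)→(7,-5,12)
−f: reduced (well bottom): (7,-5,12) with a≤c, −a<b≤a
flip sign back: reduced form of f is (-7,5,-12)
g: flip: (14,-9,7)→(7,9,14)
g: translate: b→-5 (≡9 mod 14), so (7,9,14)→(7,-5,12)
g: reduced (well bottom): (7,-5,12) with a≤c, −a<b≤a
reduced forms (-7, 5, -12) vs (7, -5, 12) ⇒ inequivalent

no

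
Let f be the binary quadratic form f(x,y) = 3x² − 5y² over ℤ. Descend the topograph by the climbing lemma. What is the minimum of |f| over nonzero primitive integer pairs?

descent: ρ → (-5,0,3)
descent: ρ → (3,6,-2)  [lands on river]
river: ρ → (-2,6,3)
closes: descent 2, river 2
min |a| on river = 2

2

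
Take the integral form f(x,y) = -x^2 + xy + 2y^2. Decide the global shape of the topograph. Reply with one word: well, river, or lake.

D = b²−4ac = 1² − 4·(-1)·2 = 9
D = 3² is a perfect square ⇒ form factors over ℤ ⇒ lakes

lake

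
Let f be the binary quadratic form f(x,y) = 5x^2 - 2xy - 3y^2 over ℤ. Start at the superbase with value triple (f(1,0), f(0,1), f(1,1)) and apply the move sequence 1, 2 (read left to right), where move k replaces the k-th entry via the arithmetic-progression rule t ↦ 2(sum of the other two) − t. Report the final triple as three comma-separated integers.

start (5,-3,0) = (f(1,0),f(0,1),f(1,1))
replace slot 1: 2·((-3)+0) − 5 = -11 → (-11,-3,0)
replace slot 2: 2·((-11)+0) − (-3) = -19 → (-11,-19,0)

-11,-19,0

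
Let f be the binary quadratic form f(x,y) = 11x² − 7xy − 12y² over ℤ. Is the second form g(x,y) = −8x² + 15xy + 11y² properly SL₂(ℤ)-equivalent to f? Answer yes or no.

D₁ = 577, D₂ = 577
river cycle of f (length 10): (-12, 7, 11), (11, 15, -8), (-8, 17, 9), (9, 19, -6), (-6, 17, 12), (12, 7, -11), (-11, 15, 8), (8, 17, -9), (-9, 19, 6), (6, 17, -12)
river cycle of g (length 10): (11, 7, -12), (-12, 17, 6), (6, 19, -9), (-9, 17, 8), (8, 15, -11), (-11, 7, 12), (12, 17, -6), (-6, 19, 9), (9, 17, -8), (-8, 15, 11)
cycles differ ⇒ inequivalent

no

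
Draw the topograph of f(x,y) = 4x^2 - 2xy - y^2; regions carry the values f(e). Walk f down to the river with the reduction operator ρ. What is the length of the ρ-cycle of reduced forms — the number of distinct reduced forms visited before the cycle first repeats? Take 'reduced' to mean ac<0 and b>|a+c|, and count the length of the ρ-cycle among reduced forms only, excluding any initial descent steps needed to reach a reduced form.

D = 20, ⌊√D⌋ = 4
descent: ρ → (-1,4,1)  [lands on river]
river: ρ → (1,4,-1)
ρ-cycle length = 2 (tail of 1 descent step not counted)

2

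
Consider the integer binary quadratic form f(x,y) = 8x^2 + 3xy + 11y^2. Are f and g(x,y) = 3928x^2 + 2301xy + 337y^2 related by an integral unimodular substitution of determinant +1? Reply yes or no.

D₁ = -343, D₂ = -343
f: reduced (well bottom): (8,3,11) with a≤c, −a<b≤a
g: flip: (3928,2301,337)→(337,-2301,3928)
g: translate: b→-279 (≡-2301 mod 674), so (337,-2301,3928)→(337,-279,58)
g: flip: (337,-279,58)→(58,279,337)
g: translate: b→47 (≡279 mod 116), so (58,279,337)→(58,47,11)
g: flip: (58,47,11)→(11,-47,58)
g: translate: b→-3 (≡-47 mod 22), so (11,-47,58)→(11,-3,8)
g: flip: (11,-3,8)→(8,3,11)
g: reduced (well bottom): (8,3,11) with a≤c, −a<b≤a
reduced forms (8, 3, 11) vs (8, 3, 11) ⇒ equivalent

yes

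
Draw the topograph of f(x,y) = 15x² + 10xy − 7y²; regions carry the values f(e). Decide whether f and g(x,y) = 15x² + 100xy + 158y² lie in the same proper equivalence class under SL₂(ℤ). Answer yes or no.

D₁ = 520, D₂ = 520
river cycle of f (length 10): (-7, 18, 7), (7, 10, -15), (-15, 20, 2), (2, 20, -15), (-15, 10, 7), (7, 18, -7), (-7, 10, 15), (15, 20, -2), (-2, 20, 15), (15, 10, -7)
river cycle of g (length 10): (15, 10, -7), (-7, 18, 7), (7, 10, -15), (-15, 20, 2), (2, 20, -15), (-15, 10, 7), (7, 18, -7), (-7, 10, 15), (15, 20, -2), (-2, 20, 15)
cycles coincide ⇒ equivalent

yes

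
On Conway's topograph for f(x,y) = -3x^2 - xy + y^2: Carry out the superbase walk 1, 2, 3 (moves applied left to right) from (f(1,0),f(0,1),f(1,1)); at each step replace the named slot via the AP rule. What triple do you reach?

start (-3,1,-3) = (f(1,0),f(0,1),f(1,1))
replace slot 1: 2·(1+(-3)) − (-3) = -1 → (-1,1,-3)
replace slot 2: 2·((-1)+(-3)) − 1 = -9 → (-1,-9,-3)
replace slot 3: 2·((-1)+(-9)) − (-3) = -17 → (-1,-9,-17)

-1,-9,-17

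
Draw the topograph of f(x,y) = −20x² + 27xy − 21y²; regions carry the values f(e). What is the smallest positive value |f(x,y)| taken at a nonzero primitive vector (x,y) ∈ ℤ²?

translate: b→13 (≡-27 mod 40), so (20,-27,21)→(20,13,14)
flip: (20,13,14)→(14,-13,20)
reduced (well bottom): (14,-13,20) with a≤c, −a<b≤a
well minimum |f| = |-14| = 14 (negative-definite)

14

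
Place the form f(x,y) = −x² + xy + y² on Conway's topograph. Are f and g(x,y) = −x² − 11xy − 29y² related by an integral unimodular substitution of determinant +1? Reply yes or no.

D₁ = 5, D₂ = 5
river cycle of f (length 2): (1, 1, -1), (-1, 1, 1)
river cycle of g (length 2): (-1, 1, 1), (1, 1, -1)
cycles coincide ⇒ equivalent

yes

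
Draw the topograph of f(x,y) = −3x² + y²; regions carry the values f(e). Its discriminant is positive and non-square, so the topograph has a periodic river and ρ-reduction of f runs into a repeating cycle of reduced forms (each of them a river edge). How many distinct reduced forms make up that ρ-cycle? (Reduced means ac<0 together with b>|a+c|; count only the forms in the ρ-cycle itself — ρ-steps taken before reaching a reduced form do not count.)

D = 12, ⌊√D⌋ = 3
descent: ρ → (1,2,-2)  [lands on river]
river: ρ → (-2,2,1)
ρ-cycle length = 2 (tail of 1 descent step not counted)

2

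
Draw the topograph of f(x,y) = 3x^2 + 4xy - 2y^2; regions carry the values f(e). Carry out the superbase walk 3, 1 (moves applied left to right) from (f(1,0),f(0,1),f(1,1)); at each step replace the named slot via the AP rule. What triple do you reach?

start (3,-2,5) = (f(1,0),f(0,1),f(1,1))
replace slot 3: 2·(3+(-2)) − 5 = -3 → (3,-2,-3)
replace slot 1: 2·((-2)+(-3)) − 3 = -13 → (-13,-2,-3)

-13,-2,-3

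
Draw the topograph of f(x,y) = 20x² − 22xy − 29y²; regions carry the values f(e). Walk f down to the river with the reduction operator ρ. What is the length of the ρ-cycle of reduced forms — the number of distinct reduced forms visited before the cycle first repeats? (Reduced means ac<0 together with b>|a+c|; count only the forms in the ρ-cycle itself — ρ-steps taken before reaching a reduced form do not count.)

D = 2804, ⌊√D⌋ = 52
descent: ρ → (-29,22,20)  [lands on river]
river: ρ → (20,18,-31)
river: ρ → (-31,44,7)
river: ρ → (7,40,-43)
river: ρ → (-43,46,4)
river: ρ → (4,50,-19)
river: ρ → (-19,26,28)
river: ρ → (28,30,-17)
river: ρ → (-17,38,20)
river: ρ → (20,42,-13)
river: ρ → (-13,36,29)
river: ρ → (29,22,-20)
river: ρ → (-20,18,31)
river: ρ → (31,44,-7)
river: ρ → (-7,40,43)
river: ρ → (43,46,-4)
river: ρ → (-4,50,19)
river: ρ → (19,26,-28)
river: ρ → (-28,30,17)
river: ρ → (17,38,-20)
river: ρ → (-20,42,13)
river: ρ → (13,36,-29)
ρ-cycle length = 22 (tail of 1 descent step not counted)

22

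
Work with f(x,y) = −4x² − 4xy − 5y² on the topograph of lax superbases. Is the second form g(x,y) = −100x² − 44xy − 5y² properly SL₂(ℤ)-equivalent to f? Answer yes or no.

D₁ = -64, D₂ = -64
f is negative-definite; reduce −f:
−f: reduced (well bottom): (4,4,5) with a≤c, −a<b≤a
flip sign back: reduced form of f is (-4,-4,-5)
g is negative-definite; reduce −g:
−g: flip: (100,44,5)→(5,-44,100)
−g: translate: b→-4 (≡-44 mod 10), so (5,-44,100)→(5,-4,4)
−g: flip: (5,-4,4)→(4,4,5)
−g: reduced (well bottom): (4,4,5) with a≤c, −a<b≤a
flip sign back: reduced form of g is (-4,-4,-5)
reduced forms (-4, -4, -5) vs (-4, -4, -5) ⇒ equivalent

yes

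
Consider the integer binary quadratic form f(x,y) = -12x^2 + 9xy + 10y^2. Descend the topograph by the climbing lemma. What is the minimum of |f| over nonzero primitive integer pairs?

river: ρ → (10,11,-11)
river: ρ → (-11,11,10)
river: ρ → (10,9,-12)
river: ρ → (-12,15,7)
river: ρ → (7,13,-14)
river: ρ → (-14,15,6)
river: ρ → (6,21,-5)
river: ρ → (-5,19,10)
river: ρ → (10,21,-3)
river: ρ → (-3,21,10)
river: ρ → (10,19,-5)
river: ρ → (-5,21,6)
river: ρ → (6,15,-14)
river: ρ → (-14,13,7)
river: ρ → (7,15,-12)
river: ρ → (-12,9,10)
closes: descent 0, river 16
min |a| on river = 3

3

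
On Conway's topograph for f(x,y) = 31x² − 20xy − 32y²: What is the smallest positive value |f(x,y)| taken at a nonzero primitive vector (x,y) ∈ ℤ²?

descent: ρ → (-32,20,31)  [lands on river]
river: ρ → (31,42,-21)
river: ρ → (-21,42,31)
river: ρ → (31,20,-32)
river: ρ → (-32,44,19)
river: ρ → (19,32,-44)
river: ρ → (-44,56,7)
river: ρ → (7,56,-44)
river: ρ → (-44,32,19)
river: ρ → (19,44,-32)
closes: descent 1, river 10
min |a| on river = 7

7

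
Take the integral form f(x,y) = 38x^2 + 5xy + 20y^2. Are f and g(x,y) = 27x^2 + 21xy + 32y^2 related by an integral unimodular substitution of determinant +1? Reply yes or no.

D₁ = -3015, D₂ = -3015
f: flip: (38,5,20)→(20,-5,38)
f: reduced (well bottom): (20,-5,38) with a≤c, −a<b≤a
g: reduced (well bottom): (27,21,32) with a≤c, −a<b≤a
reduced forms (20, -5, 38) vs (27, 21, 32) ⇒ inequivalent

no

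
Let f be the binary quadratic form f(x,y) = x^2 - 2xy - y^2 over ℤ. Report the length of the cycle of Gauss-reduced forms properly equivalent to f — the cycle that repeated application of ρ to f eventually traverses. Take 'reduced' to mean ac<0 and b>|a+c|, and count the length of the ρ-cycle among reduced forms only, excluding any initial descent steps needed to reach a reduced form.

D = 8, ⌊√D⌋ = 2
descent: ρ → (-1,2,1)  [lands on river]
river: ρ → (1,2,-1)
ρ-cycle length = 2 (tail of 1 descent step not counted)

2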